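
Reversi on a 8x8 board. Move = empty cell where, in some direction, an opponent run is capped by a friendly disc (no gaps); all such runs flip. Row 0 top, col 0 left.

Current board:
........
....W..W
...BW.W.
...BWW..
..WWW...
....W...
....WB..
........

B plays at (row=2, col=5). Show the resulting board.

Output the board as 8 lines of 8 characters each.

Answer: ........
....W..W
...BBBW.
...BWW..
..WWW...
....W...
....WB..
........

Derivation:
Place B at (2,5); scan 8 dirs for brackets.
Dir NW: opp run (1,4), next='.' -> no flip
Dir N: first cell '.' (not opp) -> no flip
Dir NE: first cell '.' (not opp) -> no flip
Dir W: opp run (2,4) capped by B -> flip
Dir E: opp run (2,6), next='.' -> no flip
Dir SW: opp run (3,4) (4,3), next='.' -> no flip
Dir S: opp run (3,5), next='.' -> no flip
Dir SE: first cell '.' (not opp) -> no flip
All flips: (2,4)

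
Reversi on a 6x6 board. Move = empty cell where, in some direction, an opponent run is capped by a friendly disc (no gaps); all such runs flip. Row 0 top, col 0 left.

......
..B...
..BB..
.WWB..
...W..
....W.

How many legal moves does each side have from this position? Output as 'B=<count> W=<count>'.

Answer: B=5 W=4

Derivation:
-- B to move --
(2,0): no bracket -> illegal
(2,1): no bracket -> illegal
(3,0): flips 2 -> legal
(3,4): no bracket -> illegal
(4,0): flips 1 -> legal
(4,1): flips 1 -> legal
(4,2): flips 1 -> legal
(4,4): no bracket -> illegal
(4,5): no bracket -> illegal
(5,2): no bracket -> illegal
(5,3): flips 1 -> legal
(5,5): no bracket -> illegal
B mobility = 5
-- W to move --
(0,1): no bracket -> illegal
(0,2): flips 2 -> legal
(0,3): no bracket -> illegal
(1,1): no bracket -> illegal
(1,3): flips 3 -> legal
(1,4): flips 1 -> legal
(2,1): no bracket -> illegal
(2,4): no bracket -> illegal
(3,4): flips 1 -> legal
(4,2): no bracket -> illegal
(4,4): no bracket -> illegal
W mobility = 4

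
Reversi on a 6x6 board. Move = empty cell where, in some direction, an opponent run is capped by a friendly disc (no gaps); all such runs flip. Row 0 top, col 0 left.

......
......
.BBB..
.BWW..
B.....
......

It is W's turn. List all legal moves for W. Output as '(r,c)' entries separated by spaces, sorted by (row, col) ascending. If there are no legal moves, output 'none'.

Answer: (1,0) (1,1) (1,2) (1,3) (1,4) (3,0)

Derivation:
(1,0): flips 1 -> legal
(1,1): flips 1 -> legal
(1,2): flips 1 -> legal
(1,3): flips 1 -> legal
(1,4): flips 1 -> legal
(2,0): no bracket -> illegal
(2,4): no bracket -> illegal
(3,0): flips 1 -> legal
(3,4): no bracket -> illegal
(4,1): no bracket -> illegal
(4,2): no bracket -> illegal
(5,0): no bracket -> illegal
(5,1): no bracket -> illegal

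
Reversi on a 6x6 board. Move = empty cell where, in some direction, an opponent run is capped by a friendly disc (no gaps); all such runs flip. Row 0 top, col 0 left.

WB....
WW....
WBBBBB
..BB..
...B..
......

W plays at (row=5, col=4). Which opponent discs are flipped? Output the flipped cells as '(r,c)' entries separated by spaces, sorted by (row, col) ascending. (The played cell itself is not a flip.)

Dir NW: opp run (4,3) (3,2) (2,1) capped by W -> flip
Dir N: first cell '.' (not opp) -> no flip
Dir NE: first cell '.' (not opp) -> no flip
Dir W: first cell '.' (not opp) -> no flip
Dir E: first cell '.' (not opp) -> no flip
Dir SW: edge -> no flip
Dir S: edge -> no flip
Dir SE: edge -> no flip

Answer: (2,1) (3,2) (4,3)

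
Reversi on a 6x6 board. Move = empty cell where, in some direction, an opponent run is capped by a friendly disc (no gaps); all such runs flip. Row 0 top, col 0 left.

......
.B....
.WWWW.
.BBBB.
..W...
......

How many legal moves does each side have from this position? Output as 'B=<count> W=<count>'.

Answer: B=8 W=8

Derivation:
-- B to move --
(1,0): flips 1 -> legal
(1,2): flips 2 -> legal
(1,3): flips 2 -> legal
(1,4): flips 2 -> legal
(1,5): flips 1 -> legal
(2,0): no bracket -> illegal
(2,5): no bracket -> illegal
(3,0): no bracket -> illegal
(3,5): no bracket -> illegal
(4,1): no bracket -> illegal
(4,3): no bracket -> illegal
(5,1): flips 1 -> legal
(5,2): flips 1 -> legal
(5,3): flips 1 -> legal
B mobility = 8
-- W to move --
(0,0): flips 1 -> legal
(0,1): flips 1 -> legal
(0,2): no bracket -> illegal
(1,0): no bracket -> illegal
(1,2): no bracket -> illegal
(2,0): flips 1 -> legal
(2,5): no bracket -> illegal
(3,0): no bracket -> illegal
(3,5): no bracket -> illegal
(4,0): flips 1 -> legal
(4,1): flips 2 -> legal
(4,3): flips 2 -> legal
(4,4): flips 2 -> legal
(4,5): flips 1 -> legal
W mobility = 8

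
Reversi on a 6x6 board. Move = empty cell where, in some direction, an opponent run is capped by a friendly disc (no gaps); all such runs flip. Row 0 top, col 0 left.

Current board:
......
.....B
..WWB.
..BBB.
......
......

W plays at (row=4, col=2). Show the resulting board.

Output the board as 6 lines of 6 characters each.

Answer: ......
.....B
..WWB.
..WBB.
..W...
......

Derivation:
Place W at (4,2); scan 8 dirs for brackets.
Dir NW: first cell '.' (not opp) -> no flip
Dir N: opp run (3,2) capped by W -> flip
Dir NE: opp run (3,3) (2,4) (1,5), next=edge -> no flip
Dir W: first cell '.' (not opp) -> no flip
Dir E: first cell '.' (not opp) -> no flip
Dir SW: first cell '.' (not opp) -> no flip
Dir S: first cell '.' (not opp) -> no flip
Dir SE: first cell '.' (not opp) -> no flip
All flips: (3,2)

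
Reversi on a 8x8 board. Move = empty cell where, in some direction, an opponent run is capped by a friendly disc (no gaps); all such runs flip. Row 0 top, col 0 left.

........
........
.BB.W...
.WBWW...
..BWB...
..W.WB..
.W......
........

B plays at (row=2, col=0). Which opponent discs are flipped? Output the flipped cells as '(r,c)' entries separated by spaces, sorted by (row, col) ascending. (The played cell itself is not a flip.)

Dir NW: edge -> no flip
Dir N: first cell '.' (not opp) -> no flip
Dir NE: first cell '.' (not opp) -> no flip
Dir W: edge -> no flip
Dir E: first cell 'B' (not opp) -> no flip
Dir SW: edge -> no flip
Dir S: first cell '.' (not opp) -> no flip
Dir SE: opp run (3,1) capped by B -> flip

Answer: (3,1)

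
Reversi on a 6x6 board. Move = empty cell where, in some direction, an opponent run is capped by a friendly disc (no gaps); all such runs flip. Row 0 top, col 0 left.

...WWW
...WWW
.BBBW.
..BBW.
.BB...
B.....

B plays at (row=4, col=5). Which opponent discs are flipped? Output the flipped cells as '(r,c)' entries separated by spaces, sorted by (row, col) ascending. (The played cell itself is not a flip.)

Answer: (3,4)

Derivation:
Dir NW: opp run (3,4) capped by B -> flip
Dir N: first cell '.' (not opp) -> no flip
Dir NE: edge -> no flip
Dir W: first cell '.' (not opp) -> no flip
Dir E: edge -> no flip
Dir SW: first cell '.' (not opp) -> no flip
Dir S: first cell '.' (not opp) -> no flip
Dir SE: edge -> no flip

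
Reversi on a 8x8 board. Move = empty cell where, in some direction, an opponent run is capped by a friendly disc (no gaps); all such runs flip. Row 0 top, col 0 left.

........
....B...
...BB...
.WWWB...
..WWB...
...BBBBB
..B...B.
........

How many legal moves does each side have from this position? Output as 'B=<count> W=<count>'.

Answer: B=7 W=10

Derivation:
-- B to move --
(2,0): flips 2 -> legal
(2,1): flips 2 -> legal
(2,2): flips 1 -> legal
(3,0): flips 3 -> legal
(4,0): no bracket -> illegal
(4,1): flips 3 -> legal
(5,1): flips 2 -> legal
(5,2): flips 1 -> legal
B mobility = 7
-- W to move --
(0,3): no bracket -> illegal
(0,4): no bracket -> illegal
(0,5): flips 2 -> legal
(1,2): no bracket -> illegal
(1,3): flips 1 -> legal
(1,5): flips 1 -> legal
(2,2): no bracket -> illegal
(2,5): flips 1 -> legal
(3,5): flips 1 -> legal
(4,5): flips 1 -> legal
(4,6): no bracket -> illegal
(4,7): no bracket -> illegal
(5,1): no bracket -> illegal
(5,2): no bracket -> illegal
(6,1): no bracket -> illegal
(6,3): flips 1 -> legal
(6,4): flips 1 -> legal
(6,5): flips 1 -> legal
(6,7): no bracket -> illegal
(7,1): no bracket -> illegal
(7,2): no bracket -> illegal
(7,3): no bracket -> illegal
(7,5): no bracket -> illegal
(7,6): no bracket -> illegal
(7,7): flips 3 -> legal
W mobility = 10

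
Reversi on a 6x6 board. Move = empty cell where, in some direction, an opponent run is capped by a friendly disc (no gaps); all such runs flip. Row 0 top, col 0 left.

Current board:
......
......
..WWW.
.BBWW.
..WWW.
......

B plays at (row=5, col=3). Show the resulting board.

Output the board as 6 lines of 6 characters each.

Answer: ......
......
..WWW.
.BBWW.
..BWW.
...B..

Derivation:
Place B at (5,3); scan 8 dirs for brackets.
Dir NW: opp run (4,2) capped by B -> flip
Dir N: opp run (4,3) (3,3) (2,3), next='.' -> no flip
Dir NE: opp run (4,4), next='.' -> no flip
Dir W: first cell '.' (not opp) -> no flip
Dir E: first cell '.' (not opp) -> no flip
Dir SW: edge -> no flip
Dir S: edge -> no flip
Dir SE: edge -> no flip
All flips: (4,2)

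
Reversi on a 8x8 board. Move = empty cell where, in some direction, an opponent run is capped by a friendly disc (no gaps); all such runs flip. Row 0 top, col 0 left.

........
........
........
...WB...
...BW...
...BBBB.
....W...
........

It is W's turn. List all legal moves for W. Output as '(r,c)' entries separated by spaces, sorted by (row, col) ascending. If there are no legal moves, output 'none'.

(2,3): no bracket -> illegal
(2,4): flips 1 -> legal
(2,5): no bracket -> illegal
(3,2): no bracket -> illegal
(3,5): flips 1 -> legal
(4,2): flips 2 -> legal
(4,5): no bracket -> illegal
(4,6): flips 1 -> legal
(4,7): no bracket -> illegal
(5,2): no bracket -> illegal
(5,7): no bracket -> illegal
(6,2): flips 1 -> legal
(6,3): flips 2 -> legal
(6,5): no bracket -> illegal
(6,6): flips 1 -> legal
(6,7): no bracket -> illegal

Answer: (2,4) (3,5) (4,2) (4,6) (6,2) (6,3) (6,6)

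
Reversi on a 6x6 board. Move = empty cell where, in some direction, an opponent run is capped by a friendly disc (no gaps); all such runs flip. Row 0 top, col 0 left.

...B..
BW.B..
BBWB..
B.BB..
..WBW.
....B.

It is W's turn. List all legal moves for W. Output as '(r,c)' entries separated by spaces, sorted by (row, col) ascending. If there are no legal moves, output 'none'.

Answer: (0,4) (2,4) (3,1)

Derivation:
(0,0): no bracket -> illegal
(0,1): no bracket -> illegal
(0,2): no bracket -> illegal
(0,4): flips 1 -> legal
(1,2): no bracket -> illegal
(1,4): no bracket -> illegal
(2,4): flips 2 -> legal
(3,1): flips 1 -> legal
(3,4): no bracket -> illegal
(4,0): no bracket -> illegal
(4,1): no bracket -> illegal
(4,5): no bracket -> illegal
(5,2): no bracket -> illegal
(5,3): no bracket -> illegal
(5,5): no bracket -> illegal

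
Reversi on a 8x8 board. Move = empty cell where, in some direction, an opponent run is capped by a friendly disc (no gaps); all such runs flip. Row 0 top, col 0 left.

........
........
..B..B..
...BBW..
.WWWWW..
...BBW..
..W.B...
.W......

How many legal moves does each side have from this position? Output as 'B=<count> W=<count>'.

-- B to move --
(2,4): no bracket -> illegal
(2,6): flips 2 -> legal
(3,0): no bracket -> illegal
(3,1): flips 1 -> legal
(3,2): flips 1 -> legal
(3,6): flips 2 -> legal
(4,0): no bracket -> illegal
(4,6): flips 1 -> legal
(5,0): no bracket -> illegal
(5,1): flips 1 -> legal
(5,2): flips 1 -> legal
(5,6): flips 2 -> legal
(6,0): no bracket -> illegal
(6,1): no bracket -> illegal
(6,3): no bracket -> illegal
(6,5): flips 3 -> legal
(6,6): flips 2 -> legal
(7,0): no bracket -> illegal
(7,2): no bracket -> illegal
(7,3): no bracket -> illegal
B mobility = 10
-- W to move --
(1,1): flips 2 -> legal
(1,2): no bracket -> illegal
(1,3): no bracket -> illegal
(1,4): no bracket -> illegal
(1,5): flips 1 -> legal
(1,6): flips 2 -> legal
(2,1): no bracket -> illegal
(2,3): flips 2 -> legal
(2,4): flips 2 -> legal
(2,6): no bracket -> illegal
(3,1): no bracket -> illegal
(3,2): flips 2 -> legal
(3,6): no bracket -> illegal
(5,2): flips 2 -> legal
(6,3): flips 2 -> legal
(6,5): flips 1 -> legal
(7,3): flips 1 -> legal
(7,4): flips 2 -> legal
(7,5): flips 2 -> legal
W mobility = 12

Answer: B=10 W=12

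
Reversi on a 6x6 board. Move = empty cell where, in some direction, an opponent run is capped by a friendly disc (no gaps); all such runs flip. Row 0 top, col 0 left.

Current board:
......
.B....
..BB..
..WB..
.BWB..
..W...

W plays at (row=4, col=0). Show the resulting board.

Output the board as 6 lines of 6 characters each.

Place W at (4,0); scan 8 dirs for brackets.
Dir NW: edge -> no flip
Dir N: first cell '.' (not opp) -> no flip
Dir NE: first cell '.' (not opp) -> no flip
Dir W: edge -> no flip
Dir E: opp run (4,1) capped by W -> flip
Dir SW: edge -> no flip
Dir S: first cell '.' (not opp) -> no flip
Dir SE: first cell '.' (not opp) -> no flip
All flips: (4,1)

Answer: ......
.B....
..BB..
..WB..
WWWB..
..W...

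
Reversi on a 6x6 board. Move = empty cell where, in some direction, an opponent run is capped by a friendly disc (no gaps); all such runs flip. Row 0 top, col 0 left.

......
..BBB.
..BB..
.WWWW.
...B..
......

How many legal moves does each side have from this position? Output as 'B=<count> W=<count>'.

Answer: B=7 W=9

Derivation:
-- B to move --
(2,0): no bracket -> illegal
(2,1): flips 1 -> legal
(2,4): no bracket -> illegal
(2,5): flips 1 -> legal
(3,0): no bracket -> illegal
(3,5): no bracket -> illegal
(4,0): flips 1 -> legal
(4,1): flips 1 -> legal
(4,2): flips 1 -> legal
(4,4): flips 1 -> legal
(4,5): flips 1 -> legal
B mobility = 7
-- W to move --
(0,1): flips 2 -> legal
(0,2): flips 2 -> legal
(0,3): flips 2 -> legal
(0,4): flips 2 -> legal
(0,5): flips 2 -> legal
(1,1): flips 1 -> legal
(1,5): no bracket -> illegal
(2,1): no bracket -> illegal
(2,4): no bracket -> illegal
(2,5): no bracket -> illegal
(4,2): no bracket -> illegal
(4,4): no bracket -> illegal
(5,2): flips 1 -> legal
(5,3): flips 1 -> legal
(5,4): flips 1 -> legal
W mobility = 9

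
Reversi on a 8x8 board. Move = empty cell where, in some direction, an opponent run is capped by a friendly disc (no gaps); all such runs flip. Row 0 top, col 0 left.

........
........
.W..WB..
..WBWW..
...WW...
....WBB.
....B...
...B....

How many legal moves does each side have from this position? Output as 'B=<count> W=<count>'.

Answer: B=8 W=9

Derivation:
-- B to move --
(1,0): no bracket -> illegal
(1,1): no bracket -> illegal
(1,2): no bracket -> illegal
(1,3): no bracket -> illegal
(1,4): flips 4 -> legal
(1,5): flips 1 -> legal
(2,0): no bracket -> illegal
(2,2): no bracket -> illegal
(2,3): flips 1 -> legal
(2,6): no bracket -> illegal
(3,0): no bracket -> illegal
(3,1): flips 1 -> legal
(3,6): flips 2 -> legal
(4,1): no bracket -> illegal
(4,2): no bracket -> illegal
(4,5): flips 1 -> legal
(4,6): no bracket -> illegal
(5,2): flips 2 -> legal
(5,3): flips 2 -> legal
(6,3): no bracket -> illegal
(6,5): no bracket -> illegal
B mobility = 8
-- W to move --
(1,4): no bracket -> illegal
(1,5): flips 1 -> legal
(1,6): flips 1 -> legal
(2,2): flips 1 -> legal
(2,3): flips 1 -> legal
(2,6): flips 1 -> legal
(3,6): no bracket -> illegal
(4,2): flips 1 -> legal
(4,5): no bracket -> illegal
(4,6): no bracket -> illegal
(4,7): no bracket -> illegal
(5,3): no bracket -> illegal
(5,7): flips 2 -> legal
(6,2): no bracket -> illegal
(6,3): no bracket -> illegal
(6,5): no bracket -> illegal
(6,6): flips 1 -> legal
(6,7): no bracket -> illegal
(7,2): no bracket -> illegal
(7,4): flips 1 -> legal
(7,5): no bracket -> illegal
W mobility = 9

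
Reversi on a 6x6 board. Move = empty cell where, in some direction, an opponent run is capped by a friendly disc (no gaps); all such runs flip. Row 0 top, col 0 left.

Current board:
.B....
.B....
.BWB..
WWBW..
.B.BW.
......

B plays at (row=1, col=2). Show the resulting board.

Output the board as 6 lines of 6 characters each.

Answer: .B....
.BB...
.BBB..
WWBW..
.B.BW.
......

Derivation:
Place B at (1,2); scan 8 dirs for brackets.
Dir NW: first cell 'B' (not opp) -> no flip
Dir N: first cell '.' (not opp) -> no flip
Dir NE: first cell '.' (not opp) -> no flip
Dir W: first cell 'B' (not opp) -> no flip
Dir E: first cell '.' (not opp) -> no flip
Dir SW: first cell 'B' (not opp) -> no flip
Dir S: opp run (2,2) capped by B -> flip
Dir SE: first cell 'B' (not opp) -> no flip
All flips: (2,2)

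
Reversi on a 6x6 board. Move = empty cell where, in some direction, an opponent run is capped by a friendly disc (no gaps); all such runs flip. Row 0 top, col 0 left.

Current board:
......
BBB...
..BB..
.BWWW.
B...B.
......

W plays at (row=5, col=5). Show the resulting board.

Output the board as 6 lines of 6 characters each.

Place W at (5,5); scan 8 dirs for brackets.
Dir NW: opp run (4,4) capped by W -> flip
Dir N: first cell '.' (not opp) -> no flip
Dir NE: edge -> no flip
Dir W: first cell '.' (not opp) -> no flip
Dir E: edge -> no flip
Dir SW: edge -> no flip
Dir S: edge -> no flip
Dir SE: edge -> no flip
All flips: (4,4)

Answer: ......
BBB...
..BB..
.BWWW.
B...W.
.....W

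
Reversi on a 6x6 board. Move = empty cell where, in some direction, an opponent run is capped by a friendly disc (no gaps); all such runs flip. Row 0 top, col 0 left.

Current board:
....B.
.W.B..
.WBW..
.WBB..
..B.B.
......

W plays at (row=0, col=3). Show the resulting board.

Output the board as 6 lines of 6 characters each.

Answer: ...WB.
.W.W..
.WBW..
.WBB..
..B.B.
......

Derivation:
Place W at (0,3); scan 8 dirs for brackets.
Dir NW: edge -> no flip
Dir N: edge -> no flip
Dir NE: edge -> no flip
Dir W: first cell '.' (not opp) -> no flip
Dir E: opp run (0,4), next='.' -> no flip
Dir SW: first cell '.' (not opp) -> no flip
Dir S: opp run (1,3) capped by W -> flip
Dir SE: first cell '.' (not opp) -> no flip
All flips: (1,3)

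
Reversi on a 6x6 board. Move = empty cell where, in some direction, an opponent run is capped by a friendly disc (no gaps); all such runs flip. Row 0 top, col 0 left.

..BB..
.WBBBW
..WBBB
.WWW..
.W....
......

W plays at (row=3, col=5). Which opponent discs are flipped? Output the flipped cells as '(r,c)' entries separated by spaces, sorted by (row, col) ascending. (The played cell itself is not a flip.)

Dir NW: opp run (2,4) (1,3) (0,2), next=edge -> no flip
Dir N: opp run (2,5) capped by W -> flip
Dir NE: edge -> no flip
Dir W: first cell '.' (not opp) -> no flip
Dir E: edge -> no flip
Dir SW: first cell '.' (not opp) -> no flip
Dir S: first cell '.' (not opp) -> no flip
Dir SE: edge -> no flip

Answer: (2,5)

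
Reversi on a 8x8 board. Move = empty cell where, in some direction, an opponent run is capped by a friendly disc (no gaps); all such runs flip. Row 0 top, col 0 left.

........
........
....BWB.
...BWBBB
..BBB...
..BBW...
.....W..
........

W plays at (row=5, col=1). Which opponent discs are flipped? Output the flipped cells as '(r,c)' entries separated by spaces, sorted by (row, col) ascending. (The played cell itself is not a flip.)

Dir NW: first cell '.' (not opp) -> no flip
Dir N: first cell '.' (not opp) -> no flip
Dir NE: opp run (4,2) (3,3) (2,4), next='.' -> no flip
Dir W: first cell '.' (not opp) -> no flip
Dir E: opp run (5,2) (5,3) capped by W -> flip
Dir SW: first cell '.' (not opp) -> no flip
Dir S: first cell '.' (not opp) -> no flip
Dir SE: first cell '.' (not opp) -> no flip

Answer: (5,2) (5,3)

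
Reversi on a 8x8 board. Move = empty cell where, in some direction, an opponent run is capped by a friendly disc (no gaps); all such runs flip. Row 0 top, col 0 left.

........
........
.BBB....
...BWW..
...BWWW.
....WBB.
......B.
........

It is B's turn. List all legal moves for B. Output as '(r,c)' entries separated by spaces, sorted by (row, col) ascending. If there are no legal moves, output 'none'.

Answer: (2,5) (3,6) (3,7) (4,7) (5,3) (6,5)

Derivation:
(2,4): no bracket -> illegal
(2,5): flips 3 -> legal
(2,6): no bracket -> illegal
(3,6): flips 3 -> legal
(3,7): flips 1 -> legal
(4,7): flips 3 -> legal
(5,3): flips 1 -> legal
(5,7): no bracket -> illegal
(6,3): no bracket -> illegal
(6,4): no bracket -> illegal
(6,5): flips 1 -> legal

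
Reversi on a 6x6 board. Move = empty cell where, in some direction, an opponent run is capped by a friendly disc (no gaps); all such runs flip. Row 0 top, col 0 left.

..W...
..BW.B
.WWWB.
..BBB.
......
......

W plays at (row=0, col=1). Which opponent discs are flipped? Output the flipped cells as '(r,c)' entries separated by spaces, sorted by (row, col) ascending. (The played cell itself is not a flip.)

Answer: (1,2)

Derivation:
Dir NW: edge -> no flip
Dir N: edge -> no flip
Dir NE: edge -> no flip
Dir W: first cell '.' (not opp) -> no flip
Dir E: first cell 'W' (not opp) -> no flip
Dir SW: first cell '.' (not opp) -> no flip
Dir S: first cell '.' (not opp) -> no flip
Dir SE: opp run (1,2) capped by W -> flip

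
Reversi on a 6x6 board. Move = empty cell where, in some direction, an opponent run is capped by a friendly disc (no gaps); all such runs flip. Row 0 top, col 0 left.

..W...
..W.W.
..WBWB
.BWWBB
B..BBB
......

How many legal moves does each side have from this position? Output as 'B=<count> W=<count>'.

Answer: B=8 W=5

Derivation:
-- B to move --
(0,1): flips 1 -> legal
(0,3): flips 1 -> legal
(0,4): flips 2 -> legal
(0,5): flips 1 -> legal
(1,1): flips 2 -> legal
(1,3): flips 2 -> legal
(1,5): no bracket -> illegal
(2,1): flips 2 -> legal
(4,1): flips 1 -> legal
(4,2): no bracket -> illegal
B mobility = 8
-- W to move --
(1,3): flips 1 -> legal
(1,5): no bracket -> illegal
(2,0): no bracket -> illegal
(2,1): no bracket -> illegal
(3,0): flips 1 -> legal
(4,1): no bracket -> illegal
(4,2): no bracket -> illegal
(5,0): no bracket -> illegal
(5,1): no bracket -> illegal
(5,2): no bracket -> illegal
(5,3): flips 1 -> legal
(5,4): flips 3 -> legal
(5,5): flips 1 -> legal
W mobility = 5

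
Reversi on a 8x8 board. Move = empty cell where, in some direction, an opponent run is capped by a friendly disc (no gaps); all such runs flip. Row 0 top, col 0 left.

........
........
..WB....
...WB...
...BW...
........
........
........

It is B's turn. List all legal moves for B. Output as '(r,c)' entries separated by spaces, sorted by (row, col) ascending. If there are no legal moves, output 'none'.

Answer: (2,1) (3,2) (4,5) (5,4)

Derivation:
(1,1): no bracket -> illegal
(1,2): no bracket -> illegal
(1,3): no bracket -> illegal
(2,1): flips 1 -> legal
(2,4): no bracket -> illegal
(3,1): no bracket -> illegal
(3,2): flips 1 -> legal
(3,5): no bracket -> illegal
(4,2): no bracket -> illegal
(4,5): flips 1 -> legal
(5,3): no bracket -> illegal
(5,4): flips 1 -> legal
(5,5): no bracket -> illegal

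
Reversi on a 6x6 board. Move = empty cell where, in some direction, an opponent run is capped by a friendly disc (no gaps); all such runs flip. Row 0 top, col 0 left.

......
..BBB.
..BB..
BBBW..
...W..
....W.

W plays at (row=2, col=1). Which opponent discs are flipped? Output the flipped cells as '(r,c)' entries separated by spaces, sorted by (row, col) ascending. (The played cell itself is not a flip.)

Answer: (3,2)

Derivation:
Dir NW: first cell '.' (not opp) -> no flip
Dir N: first cell '.' (not opp) -> no flip
Dir NE: opp run (1,2), next='.' -> no flip
Dir W: first cell '.' (not opp) -> no flip
Dir E: opp run (2,2) (2,3), next='.' -> no flip
Dir SW: opp run (3,0), next=edge -> no flip
Dir S: opp run (3,1), next='.' -> no flip
Dir SE: opp run (3,2) capped by W -> flip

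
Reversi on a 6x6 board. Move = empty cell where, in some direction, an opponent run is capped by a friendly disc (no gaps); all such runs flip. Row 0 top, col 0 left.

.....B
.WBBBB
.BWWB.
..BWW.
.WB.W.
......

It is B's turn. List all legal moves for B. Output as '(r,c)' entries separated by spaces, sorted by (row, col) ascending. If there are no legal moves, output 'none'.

(0,0): no bracket -> illegal
(0,1): flips 1 -> legal
(0,2): no bracket -> illegal
(1,0): flips 1 -> legal
(2,0): no bracket -> illegal
(2,5): no bracket -> illegal
(3,0): no bracket -> illegal
(3,1): flips 1 -> legal
(3,5): flips 2 -> legal
(4,0): flips 1 -> legal
(4,3): flips 2 -> legal
(4,5): flips 2 -> legal
(5,0): flips 1 -> legal
(5,1): no bracket -> illegal
(5,2): no bracket -> illegal
(5,3): no bracket -> illegal
(5,4): flips 2 -> legal
(5,5): no bracket -> illegal

Answer: (0,1) (1,0) (3,1) (3,5) (4,0) (4,3) (4,5) (5,0) (5,4)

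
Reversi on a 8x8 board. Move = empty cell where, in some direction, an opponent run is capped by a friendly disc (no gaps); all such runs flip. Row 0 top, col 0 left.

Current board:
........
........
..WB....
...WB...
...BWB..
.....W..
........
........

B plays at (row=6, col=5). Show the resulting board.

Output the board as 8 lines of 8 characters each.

Place B at (6,5); scan 8 dirs for brackets.
Dir NW: first cell '.' (not opp) -> no flip
Dir N: opp run (5,5) capped by B -> flip
Dir NE: first cell '.' (not opp) -> no flip
Dir W: first cell '.' (not opp) -> no flip
Dir E: first cell '.' (not opp) -> no flip
Dir SW: first cell '.' (not opp) -> no flip
Dir S: first cell '.' (not opp) -> no flip
Dir SE: first cell '.' (not opp) -> no flip
All flips: (5,5)

Answer: ........
........
..WB....
...WB...
...BWB..
.....B..
.....B..
........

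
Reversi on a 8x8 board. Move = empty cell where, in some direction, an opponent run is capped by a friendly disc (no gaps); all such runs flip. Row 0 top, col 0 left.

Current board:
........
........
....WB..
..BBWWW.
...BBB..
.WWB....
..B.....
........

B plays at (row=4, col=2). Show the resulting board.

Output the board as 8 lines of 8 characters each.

Place B at (4,2); scan 8 dirs for brackets.
Dir NW: first cell '.' (not opp) -> no flip
Dir N: first cell 'B' (not opp) -> no flip
Dir NE: first cell 'B' (not opp) -> no flip
Dir W: first cell '.' (not opp) -> no flip
Dir E: first cell 'B' (not opp) -> no flip
Dir SW: opp run (5,1), next='.' -> no flip
Dir S: opp run (5,2) capped by B -> flip
Dir SE: first cell 'B' (not opp) -> no flip
All flips: (5,2)

Answer: ........
........
....WB..
..BBWWW.
..BBBB..
.WBB....
..B.....
........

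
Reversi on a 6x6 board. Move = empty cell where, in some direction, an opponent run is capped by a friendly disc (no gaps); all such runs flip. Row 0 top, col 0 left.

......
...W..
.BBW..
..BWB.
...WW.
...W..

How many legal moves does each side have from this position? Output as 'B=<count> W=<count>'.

-- B to move --
(0,2): no bracket -> illegal
(0,3): no bracket -> illegal
(0,4): flips 1 -> legal
(1,2): flips 1 -> legal
(1,4): flips 1 -> legal
(2,4): flips 1 -> legal
(3,5): no bracket -> illegal
(4,2): no bracket -> illegal
(4,5): no bracket -> illegal
(5,2): flips 1 -> legal
(5,4): flips 2 -> legal
(5,5): flips 2 -> legal
B mobility = 7
-- W to move --
(1,0): flips 2 -> legal
(1,1): flips 1 -> legal
(1,2): no bracket -> illegal
(2,0): flips 2 -> legal
(2,4): flips 1 -> legal
(2,5): flips 1 -> legal
(3,0): no bracket -> illegal
(3,1): flips 2 -> legal
(3,5): flips 1 -> legal
(4,1): flips 1 -> legal
(4,2): no bracket -> illegal
(4,5): flips 1 -> legal
W mobility = 9

Answer: B=7 W=9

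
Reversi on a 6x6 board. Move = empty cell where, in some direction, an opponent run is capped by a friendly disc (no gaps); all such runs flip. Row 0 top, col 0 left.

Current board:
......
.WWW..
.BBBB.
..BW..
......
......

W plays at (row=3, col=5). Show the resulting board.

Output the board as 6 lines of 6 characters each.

Place W at (3,5); scan 8 dirs for brackets.
Dir NW: opp run (2,4) capped by W -> flip
Dir N: first cell '.' (not opp) -> no flip
Dir NE: edge -> no flip
Dir W: first cell '.' (not opp) -> no flip
Dir E: edge -> no flip
Dir SW: first cell '.' (not opp) -> no flip
Dir S: first cell '.' (not opp) -> no flip
Dir SE: edge -> no flip
All flips: (2,4)

Answer: ......
.WWW..
.BBBW.
..BW.W
......
......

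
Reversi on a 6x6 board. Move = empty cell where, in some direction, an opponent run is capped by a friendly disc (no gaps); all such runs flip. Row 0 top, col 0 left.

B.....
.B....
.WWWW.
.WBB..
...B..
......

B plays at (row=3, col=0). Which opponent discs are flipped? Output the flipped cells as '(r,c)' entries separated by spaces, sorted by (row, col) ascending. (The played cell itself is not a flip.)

Answer: (3,1)

Derivation:
Dir NW: edge -> no flip
Dir N: first cell '.' (not opp) -> no flip
Dir NE: opp run (2,1), next='.' -> no flip
Dir W: edge -> no flip
Dir E: opp run (3,1) capped by B -> flip
Dir SW: edge -> no flip
Dir S: first cell '.' (not opp) -> no flip
Dir SE: first cell '.' (not opp) -> no flip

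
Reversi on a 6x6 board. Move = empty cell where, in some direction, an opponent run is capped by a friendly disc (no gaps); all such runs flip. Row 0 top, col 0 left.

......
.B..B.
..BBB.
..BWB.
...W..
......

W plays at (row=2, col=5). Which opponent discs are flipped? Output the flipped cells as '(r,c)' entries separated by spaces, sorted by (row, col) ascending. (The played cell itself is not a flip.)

Dir NW: opp run (1,4), next='.' -> no flip
Dir N: first cell '.' (not opp) -> no flip
Dir NE: edge -> no flip
Dir W: opp run (2,4) (2,3) (2,2), next='.' -> no flip
Dir E: edge -> no flip
Dir SW: opp run (3,4) capped by W -> flip
Dir S: first cell '.' (not opp) -> no flip
Dir SE: edge -> no flip

Answer: (3,4)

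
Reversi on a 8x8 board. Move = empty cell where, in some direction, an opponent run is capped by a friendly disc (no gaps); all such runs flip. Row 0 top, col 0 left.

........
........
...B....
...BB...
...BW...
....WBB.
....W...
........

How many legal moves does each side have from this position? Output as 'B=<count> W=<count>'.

Answer: B=5 W=7

Derivation:
-- B to move --
(3,5): no bracket -> illegal
(4,5): flips 1 -> legal
(5,3): flips 1 -> legal
(6,3): no bracket -> illegal
(6,5): flips 1 -> legal
(7,3): flips 1 -> legal
(7,4): flips 3 -> legal
(7,5): no bracket -> illegal
B mobility = 5
-- W to move --
(1,2): no bracket -> illegal
(1,3): no bracket -> illegal
(1,4): no bracket -> illegal
(2,2): flips 1 -> legal
(2,4): flips 1 -> legal
(2,5): no bracket -> illegal
(3,2): flips 1 -> legal
(3,5): no bracket -> illegal
(4,2): flips 1 -> legal
(4,5): no bracket -> illegal
(4,6): flips 1 -> legal
(4,7): no bracket -> illegal
(5,2): no bracket -> illegal
(5,3): no bracket -> illegal
(5,7): flips 2 -> legal
(6,5): no bracket -> illegal
(6,6): flips 1 -> legal
(6,7): no bracket -> illegal
W mobility = 7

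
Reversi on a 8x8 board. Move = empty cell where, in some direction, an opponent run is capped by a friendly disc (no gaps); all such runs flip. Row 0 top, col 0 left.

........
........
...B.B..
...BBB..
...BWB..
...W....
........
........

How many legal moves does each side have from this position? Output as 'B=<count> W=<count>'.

Answer: B=4 W=6

Derivation:
-- B to move --
(4,2): no bracket -> illegal
(5,2): no bracket -> illegal
(5,4): flips 1 -> legal
(5,5): flips 1 -> legal
(6,2): flips 2 -> legal
(6,3): flips 1 -> legal
(6,4): no bracket -> illegal
B mobility = 4
-- W to move --
(1,2): no bracket -> illegal
(1,3): flips 3 -> legal
(1,4): no bracket -> illegal
(1,5): no bracket -> illegal
(1,6): no bracket -> illegal
(2,2): flips 1 -> legal
(2,4): flips 1 -> legal
(2,6): flips 1 -> legal
(3,2): no bracket -> illegal
(3,6): no bracket -> illegal
(4,2): flips 1 -> legal
(4,6): flips 1 -> legal
(5,2): no bracket -> illegal
(5,4): no bracket -> illegal
(5,5): no bracket -> illegal
(5,6): no bracket -> illegal
W mobility = 6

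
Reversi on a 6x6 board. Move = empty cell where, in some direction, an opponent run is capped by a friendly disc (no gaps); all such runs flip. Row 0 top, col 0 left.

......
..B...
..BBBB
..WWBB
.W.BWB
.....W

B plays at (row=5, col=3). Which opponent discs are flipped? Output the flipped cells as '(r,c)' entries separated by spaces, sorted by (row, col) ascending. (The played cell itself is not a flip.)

Dir NW: first cell '.' (not opp) -> no flip
Dir N: first cell 'B' (not opp) -> no flip
Dir NE: opp run (4,4) capped by B -> flip
Dir W: first cell '.' (not opp) -> no flip
Dir E: first cell '.' (not opp) -> no flip
Dir SW: edge -> no flip
Dir S: edge -> no flip
Dir SE: edge -> no flip

Answer: (4,4)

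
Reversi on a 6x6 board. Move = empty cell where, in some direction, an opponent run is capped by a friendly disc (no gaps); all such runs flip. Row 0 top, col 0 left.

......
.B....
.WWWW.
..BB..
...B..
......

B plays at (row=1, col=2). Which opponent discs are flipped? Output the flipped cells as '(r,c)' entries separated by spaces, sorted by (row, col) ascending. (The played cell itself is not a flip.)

Answer: (2,2)

Derivation:
Dir NW: first cell '.' (not opp) -> no flip
Dir N: first cell '.' (not opp) -> no flip
Dir NE: first cell '.' (not opp) -> no flip
Dir W: first cell 'B' (not opp) -> no flip
Dir E: first cell '.' (not opp) -> no flip
Dir SW: opp run (2,1), next='.' -> no flip
Dir S: opp run (2,2) capped by B -> flip
Dir SE: opp run (2,3), next='.' -> no flip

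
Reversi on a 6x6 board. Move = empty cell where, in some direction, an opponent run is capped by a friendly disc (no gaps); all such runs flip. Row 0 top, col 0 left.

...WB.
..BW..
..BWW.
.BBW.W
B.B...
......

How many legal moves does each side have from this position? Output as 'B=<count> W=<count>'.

Answer: B=6 W=7

Derivation:
-- B to move --
(0,2): flips 1 -> legal
(1,4): flips 2 -> legal
(1,5): flips 2 -> legal
(2,5): flips 2 -> legal
(3,4): flips 2 -> legal
(4,3): no bracket -> illegal
(4,4): flips 1 -> legal
(4,5): no bracket -> illegal
B mobility = 6
-- W to move --
(0,1): flips 1 -> legal
(0,2): no bracket -> illegal
(0,5): flips 1 -> legal
(1,1): flips 2 -> legal
(1,4): no bracket -> illegal
(1,5): no bracket -> illegal
(2,0): no bracket -> illegal
(2,1): flips 2 -> legal
(3,0): flips 2 -> legal
(4,1): flips 1 -> legal
(4,3): no bracket -> illegal
(5,0): no bracket -> illegal
(5,1): flips 1 -> legal
(5,2): no bracket -> illegal
(5,3): no bracket -> illegal
W mobility = 7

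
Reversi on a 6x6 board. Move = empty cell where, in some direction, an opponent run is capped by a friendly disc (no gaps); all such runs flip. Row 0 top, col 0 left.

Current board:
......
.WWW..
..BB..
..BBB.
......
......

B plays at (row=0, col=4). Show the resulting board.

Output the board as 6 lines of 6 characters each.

Place B at (0,4); scan 8 dirs for brackets.
Dir NW: edge -> no flip
Dir N: edge -> no flip
Dir NE: edge -> no flip
Dir W: first cell '.' (not opp) -> no flip
Dir E: first cell '.' (not opp) -> no flip
Dir SW: opp run (1,3) capped by B -> flip
Dir S: first cell '.' (not opp) -> no flip
Dir SE: first cell '.' (not opp) -> no flip
All flips: (1,3)

Answer: ....B.
.WWB..
..BB..
..BBB.
......
......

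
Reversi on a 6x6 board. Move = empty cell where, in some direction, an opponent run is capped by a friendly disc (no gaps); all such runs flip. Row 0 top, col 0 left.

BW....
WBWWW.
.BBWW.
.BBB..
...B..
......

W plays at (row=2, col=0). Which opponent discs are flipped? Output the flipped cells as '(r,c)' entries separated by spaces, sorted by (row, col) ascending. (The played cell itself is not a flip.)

Answer: (2,1) (2,2)

Derivation:
Dir NW: edge -> no flip
Dir N: first cell 'W' (not opp) -> no flip
Dir NE: opp run (1,1), next='.' -> no flip
Dir W: edge -> no flip
Dir E: opp run (2,1) (2,2) capped by W -> flip
Dir SW: edge -> no flip
Dir S: first cell '.' (not opp) -> no flip
Dir SE: opp run (3,1), next='.' -> no flip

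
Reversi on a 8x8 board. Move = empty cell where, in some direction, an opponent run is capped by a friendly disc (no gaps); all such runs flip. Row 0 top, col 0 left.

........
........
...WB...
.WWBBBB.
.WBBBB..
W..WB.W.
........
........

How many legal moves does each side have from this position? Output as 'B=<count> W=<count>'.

-- B to move --
(1,2): flips 1 -> legal
(1,3): flips 1 -> legal
(1,4): no bracket -> illegal
(2,0): flips 1 -> legal
(2,1): flips 1 -> legal
(2,2): flips 2 -> legal
(3,0): flips 2 -> legal
(4,0): flips 1 -> legal
(4,6): no bracket -> illegal
(4,7): no bracket -> illegal
(5,1): no bracket -> illegal
(5,2): flips 1 -> legal
(5,5): no bracket -> illegal
(5,7): no bracket -> illegal
(6,0): no bracket -> illegal
(6,1): no bracket -> illegal
(6,2): flips 1 -> legal
(6,3): flips 1 -> legal
(6,4): flips 1 -> legal
(6,5): no bracket -> illegal
(6,6): no bracket -> illegal
(6,7): flips 1 -> legal
B mobility = 12
-- W to move --
(1,3): no bracket -> illegal
(1,4): no bracket -> illegal
(1,5): no bracket -> illegal
(2,2): no bracket -> illegal
(2,5): flips 1 -> legal
(2,6): flips 2 -> legal
(2,7): no bracket -> illegal
(3,7): flips 4 -> legal
(4,6): flips 4 -> legal
(4,7): no bracket -> illegal
(5,1): no bracket -> illegal
(5,2): flips 1 -> legal
(5,5): flips 1 -> legal
(6,3): no bracket -> illegal
(6,4): no bracket -> illegal
(6,5): flips 2 -> legal
W mobility = 7

Answer: B=12 W=7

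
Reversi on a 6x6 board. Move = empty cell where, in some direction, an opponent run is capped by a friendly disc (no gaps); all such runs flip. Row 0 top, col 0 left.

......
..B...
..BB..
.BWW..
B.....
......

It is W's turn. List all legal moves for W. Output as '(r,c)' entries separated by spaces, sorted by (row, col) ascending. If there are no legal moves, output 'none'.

(0,1): no bracket -> illegal
(0,2): flips 2 -> legal
(0,3): no bracket -> illegal
(1,1): flips 1 -> legal
(1,3): flips 1 -> legal
(1,4): flips 1 -> legal
(2,0): no bracket -> illegal
(2,1): no bracket -> illegal
(2,4): no bracket -> illegal
(3,0): flips 1 -> legal
(3,4): no bracket -> illegal
(4,1): no bracket -> illegal
(4,2): no bracket -> illegal
(5,0): no bracket -> illegal
(5,1): no bracket -> illegal

Answer: (0,2) (1,1) (1,3) (1,4) (3,0)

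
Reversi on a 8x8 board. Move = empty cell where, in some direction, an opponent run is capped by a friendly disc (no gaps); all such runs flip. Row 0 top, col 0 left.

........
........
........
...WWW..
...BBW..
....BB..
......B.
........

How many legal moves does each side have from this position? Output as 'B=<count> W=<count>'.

Answer: B=7 W=7

Derivation:
-- B to move --
(2,2): flips 1 -> legal
(2,3): flips 1 -> legal
(2,4): flips 1 -> legal
(2,5): flips 3 -> legal
(2,6): flips 1 -> legal
(3,2): no bracket -> illegal
(3,6): flips 1 -> legal
(4,2): no bracket -> illegal
(4,6): flips 1 -> legal
(5,6): no bracket -> illegal
B mobility = 7
-- W to move --
(3,2): no bracket -> illegal
(4,2): flips 2 -> legal
(4,6): no bracket -> illegal
(5,2): flips 1 -> legal
(5,3): flips 2 -> legal
(5,6): no bracket -> illegal
(5,7): no bracket -> illegal
(6,3): flips 1 -> legal
(6,4): flips 2 -> legal
(6,5): flips 1 -> legal
(6,7): no bracket -> illegal
(7,5): no bracket -> illegal
(7,6): no bracket -> illegal
(7,7): flips 3 -> legal
W mobility = 7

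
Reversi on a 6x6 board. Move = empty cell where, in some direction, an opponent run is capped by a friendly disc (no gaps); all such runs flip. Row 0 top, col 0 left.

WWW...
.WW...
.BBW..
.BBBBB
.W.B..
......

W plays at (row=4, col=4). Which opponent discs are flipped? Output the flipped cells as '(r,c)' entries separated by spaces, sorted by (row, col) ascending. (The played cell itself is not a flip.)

Dir NW: opp run (3,3) (2,2) capped by W -> flip
Dir N: opp run (3,4), next='.' -> no flip
Dir NE: opp run (3,5), next=edge -> no flip
Dir W: opp run (4,3), next='.' -> no flip
Dir E: first cell '.' (not opp) -> no flip
Dir SW: first cell '.' (not opp) -> no flip
Dir S: first cell '.' (not opp) -> no flip
Dir SE: first cell '.' (not opp) -> no flip

Answer: (2,2) (3,3)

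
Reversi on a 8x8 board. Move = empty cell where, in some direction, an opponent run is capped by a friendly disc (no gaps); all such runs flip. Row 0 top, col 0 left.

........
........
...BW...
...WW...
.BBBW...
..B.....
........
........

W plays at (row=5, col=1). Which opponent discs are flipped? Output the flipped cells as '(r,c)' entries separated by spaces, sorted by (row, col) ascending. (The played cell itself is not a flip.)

Dir NW: first cell '.' (not opp) -> no flip
Dir N: opp run (4,1), next='.' -> no flip
Dir NE: opp run (4,2) capped by W -> flip
Dir W: first cell '.' (not opp) -> no flip
Dir E: opp run (5,2), next='.' -> no flip
Dir SW: first cell '.' (not opp) -> no flip
Dir S: first cell '.' (not opp) -> no flip
Dir SE: first cell '.' (not opp) -> no flip

Answer: (4,2)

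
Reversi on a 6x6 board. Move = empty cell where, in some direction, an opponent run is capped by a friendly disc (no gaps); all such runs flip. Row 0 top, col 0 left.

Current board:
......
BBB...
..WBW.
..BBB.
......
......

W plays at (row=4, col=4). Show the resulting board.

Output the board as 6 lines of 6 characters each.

Place W at (4,4); scan 8 dirs for brackets.
Dir NW: opp run (3,3) capped by W -> flip
Dir N: opp run (3,4) capped by W -> flip
Dir NE: first cell '.' (not opp) -> no flip
Dir W: first cell '.' (not opp) -> no flip
Dir E: first cell '.' (not opp) -> no flip
Dir SW: first cell '.' (not opp) -> no flip
Dir S: first cell '.' (not opp) -> no flip
Dir SE: first cell '.' (not opp) -> no flip
All flips: (3,3) (3,4)

Answer: ......
BBB...
..WBW.
..BWW.
....W.
......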